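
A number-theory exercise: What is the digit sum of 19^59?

334

19^59 = 2795519050787988516063758624111613832293204846720819550121716154178018428779
Sum of its 76 digits: 334.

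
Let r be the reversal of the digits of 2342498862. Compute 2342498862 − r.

-346443570

Reverse of 2342498862 is 2688942432.
2342498862 − 2688942432 = -346443570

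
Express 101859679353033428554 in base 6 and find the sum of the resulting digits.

101859679353033428554 in base 6 is 33255143104540245445424014.
Digit sum: 3+3+2+5+5+1+4+3+1+0+4+5+4+0+2+4+5+4+4+5+4+2+4+0+1+4 = 79.

79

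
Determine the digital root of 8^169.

8

The digital root of n equals n mod 9 (or 9 when 9 | n), so we need 8^169 mod 9.
8^169 ≡ 8 (mod 9), so the digital root is 8.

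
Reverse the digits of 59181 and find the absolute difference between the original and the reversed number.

Reverse of 59181 is 18195.
|59181 − 18195| = 40986

40986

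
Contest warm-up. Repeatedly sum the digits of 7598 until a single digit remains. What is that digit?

7+5+9+8 = 29
2+9 = 11
1+1 = 2

2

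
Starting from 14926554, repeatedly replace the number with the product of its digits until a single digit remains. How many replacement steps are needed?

2

14926554 → 43200 → 0 (2 steps)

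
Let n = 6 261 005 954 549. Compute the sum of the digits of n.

56

6+2+6+1+0+0+5+9+5+4+5+4+9 = 56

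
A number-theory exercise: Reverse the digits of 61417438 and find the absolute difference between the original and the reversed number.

22053978

Reverse of 61417438 is 83471416.
|61417438 − 83471416| = 22053978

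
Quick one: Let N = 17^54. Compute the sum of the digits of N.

325

17^54 = 2781261054089634417978685260068829533776361098661640987380359813729
Sum of its 67 digits: 325.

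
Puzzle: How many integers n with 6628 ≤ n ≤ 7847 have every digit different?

The integers in [6628, 7847] that have every digit different: 6701, 6702, 6703, 6704, 6705, 6708, …, 7845, 7846.
594 qualify.

594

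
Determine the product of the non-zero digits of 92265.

9×2×2×6×5 = 1080

1080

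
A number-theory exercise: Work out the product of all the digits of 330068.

3×3×0×0×6×8 = 0

0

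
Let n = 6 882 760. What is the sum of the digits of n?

6+8+8+2+7+6+0 = 37

37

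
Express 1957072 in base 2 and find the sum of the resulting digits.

12

1957072 in base 2 is 111011101110011010000.
Digit sum: 1+1+1+0+1+1+1+0+1+1+1+0+0+1+1+0+1+0+0+0+0 = 12.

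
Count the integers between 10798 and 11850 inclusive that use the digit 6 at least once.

276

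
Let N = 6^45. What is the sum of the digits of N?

6^45 = 103945637534048876111514866313854976
Sum of its 36 digits: 162.

162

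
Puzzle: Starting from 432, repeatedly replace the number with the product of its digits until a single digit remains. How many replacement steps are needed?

2

432 → 24 → 8 (2 steps)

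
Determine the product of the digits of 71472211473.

7×1×4×7×2×2×1×1×4×7×3 = 65856

65856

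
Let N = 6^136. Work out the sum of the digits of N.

6^136 = 6738605811544832916404944710839227866895803064850951683710862125118065920077148776367390663479029248557056
Sum of its 106 digits: 486.

486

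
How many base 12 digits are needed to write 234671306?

8

234671306 in base 12 is 667111A2, which has 8 digits.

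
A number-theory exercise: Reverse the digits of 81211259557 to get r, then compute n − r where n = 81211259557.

5616048339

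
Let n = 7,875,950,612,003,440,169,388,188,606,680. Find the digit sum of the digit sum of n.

First digit sum: 139.
1+3+9 = 13.

13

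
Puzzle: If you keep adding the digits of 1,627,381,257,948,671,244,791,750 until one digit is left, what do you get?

8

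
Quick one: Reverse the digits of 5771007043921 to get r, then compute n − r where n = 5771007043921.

4477600042146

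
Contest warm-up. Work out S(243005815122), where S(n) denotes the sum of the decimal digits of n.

33

2+4+3+0+0+5+8+1+5+1+2+2 = 33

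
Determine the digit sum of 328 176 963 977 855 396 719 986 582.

159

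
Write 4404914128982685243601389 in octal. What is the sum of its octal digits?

4404914128982685243601389 in base 8 is 1644615576277647343351570755.
Digit sum: 1+6+4+4+6+1+5+5+7+6+2+7+7+6+4+7+3+4+3+3+5+1+5+7+0+7+5+5 = 126.

126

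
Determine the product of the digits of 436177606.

4×3×6×1×7×7×6×0×6 = 0

0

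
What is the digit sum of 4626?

18

4+6+2+6 = 18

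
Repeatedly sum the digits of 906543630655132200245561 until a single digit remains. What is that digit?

2

9+0+6+5+4+3+6+3+0+6+5+5+1+3+2+2+0+0+2+4+5+5+6+1 = 83
8+3 = 11
1+1 = 2
(Equivalently, 906543630655132200245561 mod 9 = 2.)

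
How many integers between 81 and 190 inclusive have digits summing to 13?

The integers in [81, 190] that have digits summing to 13: 85, 94, 139, 148, 157, 166, 175, 184.
8 qualify.

8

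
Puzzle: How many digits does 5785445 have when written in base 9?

8

5785445 in base 9 is 11787122, which has 8 digits.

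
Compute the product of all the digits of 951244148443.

2211840

9×5×1×2×4×4×1×4×8×4×4×3 = 2211840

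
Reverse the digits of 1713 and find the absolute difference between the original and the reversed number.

Reverse of 1713 is 3171.
|1713 − 3171| = 1458

1458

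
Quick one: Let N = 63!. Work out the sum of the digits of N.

333

63! = 1982608315404440064116146708361898137544773690227268628106279599612729753600000000000000
Sum of its 88 digits: 333.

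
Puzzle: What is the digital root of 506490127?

5+0+6+4+9+0+1+2+7 = 34
3+4 = 7
(Equivalently, 506490127 mod 9 = 7.)

7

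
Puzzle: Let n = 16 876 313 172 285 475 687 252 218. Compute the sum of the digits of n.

117

1+6+8+7+6+3+1+3+1+7+2+2+8+5+4+7+5+6+8+7+2+5+2+2+1+8 = 117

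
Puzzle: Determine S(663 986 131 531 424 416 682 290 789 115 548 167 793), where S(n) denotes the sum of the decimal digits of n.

181

6+6+3+9+8+6+1+3+1+5+3+1+4+2+4+4+1+6+6+8+2+2+9+0+7+8+9+1+1+5+5+4+8+1+6+7+7+9+3 = 181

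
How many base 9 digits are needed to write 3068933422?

3068933422 in base 9 is 7825658184, which has 10 digits.

10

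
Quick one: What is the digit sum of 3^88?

3^88 = 969773729787523602876821942164080815560161
Sum of its 42 digits: 198.

198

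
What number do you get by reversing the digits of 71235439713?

31793453217

Reversing 71235439713 gives 31793453217.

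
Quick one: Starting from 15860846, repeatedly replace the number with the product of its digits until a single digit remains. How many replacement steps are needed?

1

15860846 → 0 (1 step)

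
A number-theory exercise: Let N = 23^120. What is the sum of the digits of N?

721

23^120 = 25547024360008320034716845003257365943632624968308007978003956631070331770034737801377170772800110738892953971818279672252777842139713519289874946645982858448971201
Sum of its 164 digits: 721.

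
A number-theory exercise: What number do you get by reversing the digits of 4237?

7324

Reversing 4237 gives 7324.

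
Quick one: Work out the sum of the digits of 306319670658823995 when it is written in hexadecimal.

306319670658823995 in base 16 is 440441E1555773B.
Digit sum: 4+4+0+4+4+1+14+1+5+5+5+7+7+3+11 = 75.

75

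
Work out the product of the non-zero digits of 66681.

1728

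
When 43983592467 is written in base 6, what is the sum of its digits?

43983592467 in base 6 is 32112241010523.
Digit sum: 3+2+1+1+2+2+4+1+0+1+0+5+2+3 = 27.

27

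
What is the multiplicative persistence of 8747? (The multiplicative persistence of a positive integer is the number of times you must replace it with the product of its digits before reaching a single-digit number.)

3

8747 → 1568 → 240 → 0 (3 steps)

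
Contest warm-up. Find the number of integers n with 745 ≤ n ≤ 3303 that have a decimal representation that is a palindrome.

49

The integers in [745, 3303] that have a decimal representation that is a palindrome: 747, 757, 767, 777, 787, 797, …, 3113, 3223.
49 qualify.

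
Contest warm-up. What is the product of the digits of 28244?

2×8×2×4×4 = 512

512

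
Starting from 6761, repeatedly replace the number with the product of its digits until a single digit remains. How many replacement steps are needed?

6761 → 252 → 20 → 0 (3 steps)

3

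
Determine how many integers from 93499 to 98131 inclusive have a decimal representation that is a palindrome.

The integers in [93499, 98131] that have a decimal representation that is a palindrome: 93539, 93639, 93739, 93839, 93939, 94049, …, 97979, 98089.
46 qualify.

46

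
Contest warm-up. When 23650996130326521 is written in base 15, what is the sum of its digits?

89

23650996130326521 in base 15 is C2446A43358BB6.
Digit sum: 12+2+4+4+6+10+4+3+3+5+8+11+11+6 = 89.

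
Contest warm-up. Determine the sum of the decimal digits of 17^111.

17^111 = 38004084319542288500015178816775869169621760833522504808496577842843836736782490374240598346739949911018604604215472684951499401238171633
Sum of its 137 digits: 620.

620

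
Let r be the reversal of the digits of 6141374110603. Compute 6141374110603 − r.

Reverse of 6141374110603 is 3060114731416.
6141374110603 − 3060114731416 = 3081259379187

3081259379187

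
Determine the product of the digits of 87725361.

70560

8×7×7×2×5×3×6×1 = 70560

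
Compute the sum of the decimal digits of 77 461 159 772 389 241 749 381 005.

7+7+4+6+1+1+5+9+7+7+2+3+8+9+2+4+1+7+4+9+3+8+1+0+0+5 = 120

120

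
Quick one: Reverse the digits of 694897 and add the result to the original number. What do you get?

Reverse of 694897 is 798496.
694897 + 798496 = 1493393

1493393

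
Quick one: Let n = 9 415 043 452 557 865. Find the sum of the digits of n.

9+4+1+5+0+4+3+4+5+2+5+5+7+8+6+5 = 73

73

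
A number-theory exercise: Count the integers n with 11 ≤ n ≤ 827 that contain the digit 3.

235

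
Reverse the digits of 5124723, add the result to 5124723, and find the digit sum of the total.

Reversal of 5124723 is 3274215; 5124723 + 3274215 = 8398938.
Digit sum of 8398938: 8+3+9+8+9+3+8 = 48.

48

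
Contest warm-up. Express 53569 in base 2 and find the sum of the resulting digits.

6

53569 in base 2 is 1101000101000001.
Digit sum: 1+1+0+1+0+0+0+1+0+1+0+0+0+0+0+1 = 6.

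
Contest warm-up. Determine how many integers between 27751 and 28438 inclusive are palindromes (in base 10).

The integers in [27751, 28438] that are palindromes (in base 10): 27772, 27872, 27972, 28082, 28182, 28282, 28382.
7 qualify.

7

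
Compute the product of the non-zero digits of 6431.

6×4×3×1 = 72

72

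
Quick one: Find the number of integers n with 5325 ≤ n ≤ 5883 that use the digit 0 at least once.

The integers in [5325, 5883] that use the digit 0 at least once: 5330, 5340, 5350, 5360, 5370, 5380, …, 5870, 5880.
101 qualify.

101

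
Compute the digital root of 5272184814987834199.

1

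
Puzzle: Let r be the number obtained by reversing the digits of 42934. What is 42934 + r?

86858

Reverse of 42934 is 43924.
42934 + 43924 = 86858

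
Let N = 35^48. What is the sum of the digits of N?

343

35^48 = 130396558323632395972531878072806180273349951903583132661879062652587890625
Sum of its 75 digits: 343.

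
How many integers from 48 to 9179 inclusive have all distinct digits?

4832

The integers in [48, 9179] that have all distinct digits: 48, 49, 50, 51, 52, 53, …, 9176, 9178.
4832 qualify.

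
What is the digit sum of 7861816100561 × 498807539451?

99

7861816100561 × 498807539451 = 3921533144737087990732011
Sum of its 25 digits: 99.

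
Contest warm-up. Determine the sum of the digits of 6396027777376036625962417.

121

6+3+9+6+0+2+7+7+7+7+3+7+6+0+3+6+6+2+5+9+6+2+4+1+7 = 121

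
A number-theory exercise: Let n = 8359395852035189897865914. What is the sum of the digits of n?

140

8+3+5+9+3+9+5+8+5+2+0+3+5+1+8+9+8+9+7+8+6+5+9+1+4 = 140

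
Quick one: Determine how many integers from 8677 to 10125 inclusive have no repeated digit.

624

The integers in [8677, 10125] that have no repeated digit: 8679, 8690, 8691, 8692, 8693, 8694, …, 9875, 9876.
624 qualify.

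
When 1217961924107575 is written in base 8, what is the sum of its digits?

73

1217961924107575 in base 8 is 42473533365416467.
Digit sum: 4+2+4+7+3+5+3+3+3+6+5+4+1+6+4+6+7 = 73.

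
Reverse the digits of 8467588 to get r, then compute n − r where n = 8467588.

-390060

Reverse of 8467588 is 8857648.
8467588 − 8857648 = -390060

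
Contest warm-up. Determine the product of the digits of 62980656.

0

6×2×9×8×0×6×5×6 = 0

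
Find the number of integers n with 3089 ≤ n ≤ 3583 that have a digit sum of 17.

40

The integers in [3089, 3583] that have a digit sum of 17: 3095, 3149, 3158, 3167, 3176, 3185, …, 3572, 3581.
40 qualify.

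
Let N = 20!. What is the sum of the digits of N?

20! = 2432902008176640000
Sum of its 19 digits: 54.

54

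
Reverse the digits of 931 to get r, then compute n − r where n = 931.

792

Reverse of 931 is 139.
931 − 139 = 792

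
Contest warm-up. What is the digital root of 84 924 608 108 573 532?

8+4+9+2+4+6+0+8+1+0+8+5+7+3+5+3+2 = 75
7+5 = 12
1+2 = 3
(Equivalently, 84 924 608 108 573 532 mod 9 = 3.)

3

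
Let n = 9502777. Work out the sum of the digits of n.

37

9+5+0+2+7+7+7 = 37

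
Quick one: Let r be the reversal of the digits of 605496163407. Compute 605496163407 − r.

Reverse of 605496163407 is 704361694506.
605496163407 − 704361694506 = -98865531099

-98865531099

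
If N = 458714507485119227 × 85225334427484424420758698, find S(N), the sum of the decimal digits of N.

458714507485119227 × 85225334427484424420758698 = 39094097307158093356624818248570268327286446
Sum of its 44 digits: 204.

204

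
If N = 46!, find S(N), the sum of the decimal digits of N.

46! = 5502622159812088949850305428800254892961651752960000000000
Sum of its 58 digits: 216.

216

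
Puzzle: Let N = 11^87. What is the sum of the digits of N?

440

11^87 = 3991752525806366807142706250946898793976707904191394898908669641212605833694395345300019971
Sum of its 91 digits: 440.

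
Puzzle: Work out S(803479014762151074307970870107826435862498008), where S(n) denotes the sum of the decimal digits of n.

191

8+0+3+4+7+9+0+1+4+7+6+2+1+5+1+0+7+4+3+0+7+9+7+0+8+7+0+1+0+7+8+2+6+4+3+5+8+6+2+4+9+8+0+0+8 = 191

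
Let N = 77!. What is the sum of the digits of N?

77! = 145183092028285869634070784086308284983740379224208358846781574688061991349156420080065207861248000000000000000000
Sum of its 114 digits: 432.

432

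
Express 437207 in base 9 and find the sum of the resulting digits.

31

437207 in base 9 is 735655.
Digit sum: 7+3+5+6+5+5 = 31.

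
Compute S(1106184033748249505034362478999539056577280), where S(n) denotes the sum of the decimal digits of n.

192

1+1+0+6+1+8+4+0+3+3+7+4+8+2+4+9+5+0+5+0+3+4+3+6+2+4+7+8+9+9+9+5+3+9+0+5+6+5+7+7+2+8+0 = 192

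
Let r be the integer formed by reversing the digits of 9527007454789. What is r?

Reversing 9527007454789 gives 9874547007259.

9874547007259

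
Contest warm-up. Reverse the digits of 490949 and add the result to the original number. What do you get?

1440043

Reverse of 490949 is 949094.
490949 + 949094 = 1440043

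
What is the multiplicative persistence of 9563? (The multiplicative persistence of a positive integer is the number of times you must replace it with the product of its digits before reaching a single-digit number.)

2

9563 → 810 → 0 (2 steps)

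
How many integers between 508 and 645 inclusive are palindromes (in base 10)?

13

The integers in [508, 645] that are palindromes (in base 10): 515, 525, 535, 545, 555, 565, …, 626, 636.
13 qualify.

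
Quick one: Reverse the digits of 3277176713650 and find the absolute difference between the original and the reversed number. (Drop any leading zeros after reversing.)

2713999995927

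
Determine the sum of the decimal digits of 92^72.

595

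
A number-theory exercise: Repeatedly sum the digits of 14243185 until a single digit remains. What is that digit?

1

1+4+2+4+3+1+8+5 = 28
2+8 = 10
1+0 = 1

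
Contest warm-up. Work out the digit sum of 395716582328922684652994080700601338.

161

3+9+5+7+1+6+5+8+2+3+2+8+9+2+2+6+8+4+6+5+2+9+9+4+0+8+0+7+0+0+6+0+1+3+3+8 = 161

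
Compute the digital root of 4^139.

4

The digital root of n equals n mod 9 (or 9 when 9 | n), so we need 4^139 mod 9.
4^139 ≡ 4 (mod 9), so the digital root is 4.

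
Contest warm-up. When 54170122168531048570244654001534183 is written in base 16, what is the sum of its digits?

213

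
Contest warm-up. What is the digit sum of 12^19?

12^19 = 319479999370622926848
Sum of its 21 digits: 117.

117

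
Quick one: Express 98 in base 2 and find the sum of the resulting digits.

98 in base 2 is 1100010.
Digit sum: 1+1+0+0+0+1+0 = 3.

3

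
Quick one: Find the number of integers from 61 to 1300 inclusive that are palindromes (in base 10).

97

The integers in [61, 1300] that are palindromes (in base 10): 66, 77, 88, 99, 101, 111, …, 1111, 1221.
97 qualify.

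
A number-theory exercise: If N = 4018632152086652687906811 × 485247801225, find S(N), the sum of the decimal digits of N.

4018632152086652687906811 × 485247801225 = 1950032415732138012477016185451643475
Sum of its 37 digits: 135.

135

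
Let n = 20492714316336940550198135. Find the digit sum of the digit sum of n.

First digit sum: 101.
1+0+1 = 2.

2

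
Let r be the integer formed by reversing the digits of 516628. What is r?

Reversing 516628 gives 826615.

826615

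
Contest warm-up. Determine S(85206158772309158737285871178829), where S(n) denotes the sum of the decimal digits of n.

160

8+5+2+0+6+1+5+8+7+7+2+3+0+9+1+5+8+7+3+7+2+8+5+8+7+1+1+7+8+8+2+9 = 160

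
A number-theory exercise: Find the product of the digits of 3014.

0

3×0×1×4 = 0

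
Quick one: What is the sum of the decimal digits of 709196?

32

7+0+9+1+9+6 = 32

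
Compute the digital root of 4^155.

7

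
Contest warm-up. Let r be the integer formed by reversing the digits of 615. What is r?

516

Reversing 615 gives 516.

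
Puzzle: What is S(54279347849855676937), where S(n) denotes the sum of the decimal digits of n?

5+4+2+7+9+3+4+7+8+4+9+8+5+5+6+7+6+9+3+7 = 118

118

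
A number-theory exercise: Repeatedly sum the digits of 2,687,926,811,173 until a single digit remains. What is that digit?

7

2+6+8+7+9+2+6+8+1+1+1+7+3 = 61
6+1 = 7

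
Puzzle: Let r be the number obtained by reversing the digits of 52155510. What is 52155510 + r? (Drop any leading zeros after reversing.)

53710635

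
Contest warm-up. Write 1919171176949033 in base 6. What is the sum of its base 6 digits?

1919171176949033 in base 6 is 30521423022312022225.
Digit sum: 3+0+5+2+1+4+2+3+0+2+2+3+1+2+0+2+2+2+2+5 = 43.

43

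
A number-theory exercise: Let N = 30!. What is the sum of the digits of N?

117

30! = 265252859812191058636308480000000
Sum of its 33 digits: 117.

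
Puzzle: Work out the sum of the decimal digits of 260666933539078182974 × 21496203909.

135

260666933539078182974 × 21496203909 = 5603349555689775641102316045366
Sum of its 31 digits: 135.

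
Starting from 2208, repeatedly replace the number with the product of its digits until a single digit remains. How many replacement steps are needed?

1

2208 → 0 (1 step)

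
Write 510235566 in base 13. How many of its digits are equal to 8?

510235566 in base 13 is 81929C49.
The digit 8 appears 1 time.

1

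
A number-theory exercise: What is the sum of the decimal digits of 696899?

47

6+9+6+8+9+9 = 47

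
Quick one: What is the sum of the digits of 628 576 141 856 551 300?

6+2+8+5+7+6+1+4+1+8+5+6+5+5+1+3+0+0 = 73

73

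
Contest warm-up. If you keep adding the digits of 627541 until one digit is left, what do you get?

6+2+7+5+4+1 = 25
2+5 = 7

7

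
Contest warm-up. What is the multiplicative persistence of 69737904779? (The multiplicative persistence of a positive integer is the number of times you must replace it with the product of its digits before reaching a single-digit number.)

1

69737904779 → 0 (1 step)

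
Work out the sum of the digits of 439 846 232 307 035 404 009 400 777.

101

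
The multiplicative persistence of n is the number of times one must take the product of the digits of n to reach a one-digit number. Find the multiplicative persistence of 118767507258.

118767507258 → 0 (1 step)

1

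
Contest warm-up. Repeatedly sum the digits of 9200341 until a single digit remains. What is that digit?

9+2+0+0+3+4+1 = 19
1+9 = 10
1+0 = 1

1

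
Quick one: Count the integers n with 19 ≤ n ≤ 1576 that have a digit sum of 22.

The integers in [19, 1576] that have a digit sum of 22: 499, 589, 598, 679, 688, 697, …, 1489, 1498.
24 qualify.

24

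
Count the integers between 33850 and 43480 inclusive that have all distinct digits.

3150

The integers in [33850, 43480] that have all distinct digits: 34012, 34015, 34016, 34017, 34018, 34019, …, 43297, 43298.
3150 qualify.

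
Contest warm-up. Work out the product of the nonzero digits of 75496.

7560

7×5×4×9×6 = 7560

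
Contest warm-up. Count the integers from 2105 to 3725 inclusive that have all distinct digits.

800

The integers in [2105, 3725] that have all distinct digits: 2105, 2106, 2107, 2108, 2109, 2130, …, 3724, 3725.
800 qualify.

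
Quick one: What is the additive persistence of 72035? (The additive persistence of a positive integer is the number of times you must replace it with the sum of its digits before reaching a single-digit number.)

72035 → 17 → 8 (2 steps)

2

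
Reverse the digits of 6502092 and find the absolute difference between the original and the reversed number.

Reverse of 6502092 is 2902056.
|6502092 − 2902056| = 3600036

3600036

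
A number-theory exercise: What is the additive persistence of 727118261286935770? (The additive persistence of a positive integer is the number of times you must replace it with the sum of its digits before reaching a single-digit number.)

3

727118261286935770 → 82 → 10 → 1 (3 steps)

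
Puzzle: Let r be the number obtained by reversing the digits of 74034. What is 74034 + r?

117081

Reverse of 74034 is 43047.
74034 + 43047 = 117081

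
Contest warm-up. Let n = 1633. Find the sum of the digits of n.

1+6+3+3 = 13

13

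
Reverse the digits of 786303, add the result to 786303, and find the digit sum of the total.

Reversal of 786303 is 303687; 786303 + 303687 = 1089990.
Digit sum of 1089990: 1+0+8+9+9+9+0 = 36.

36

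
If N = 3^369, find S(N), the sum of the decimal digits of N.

846

3^369 = 114220219797390847899906202998097281809766047839867909377926728683532170004744748760786908415054958712233968343623880641606846470896870766022746624908343018751468146732900873283
Sum of its 177 digits: 846.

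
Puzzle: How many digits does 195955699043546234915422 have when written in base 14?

195955699043546234915422 in base 14 is 24B0859456A5038352726, which has 21 digits.

21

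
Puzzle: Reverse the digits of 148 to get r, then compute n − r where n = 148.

-693

Reverse of 148 is 841.
148 − 841 = -693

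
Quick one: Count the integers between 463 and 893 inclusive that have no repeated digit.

313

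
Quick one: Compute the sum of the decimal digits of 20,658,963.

2+0+6+5+8+9+6+3 = 39

39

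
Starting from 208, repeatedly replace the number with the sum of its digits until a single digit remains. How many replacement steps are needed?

208 → 10 → 1 (2 steps)

2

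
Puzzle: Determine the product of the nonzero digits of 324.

24

3×2×4 = 24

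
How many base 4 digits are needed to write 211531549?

14

211531549 in base 4 is 30212323130131, which has 14 digits.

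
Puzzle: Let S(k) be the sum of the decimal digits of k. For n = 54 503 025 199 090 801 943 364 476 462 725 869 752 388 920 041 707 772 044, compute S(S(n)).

First digit sum: 243.
2+4+3 = 9.

9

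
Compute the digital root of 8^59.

The digital root of n equals n mod 9 (or 9 when 9 | n), so we need 8^59 mod 9.
8^59 ≡ 8 (mod 9), so the digital root is 8.

8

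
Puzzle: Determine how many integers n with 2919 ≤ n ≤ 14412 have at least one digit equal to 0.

3886

The integers in [2919, 14412] that have at least one digit equal to 0: 2920, 2930, 2940, 2950, 2960, 2970, …, 14409, 14410.
3886 qualify.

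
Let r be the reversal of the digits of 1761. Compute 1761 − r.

Reverse of 1761 is 1671.
1761 − 1671 = 90

90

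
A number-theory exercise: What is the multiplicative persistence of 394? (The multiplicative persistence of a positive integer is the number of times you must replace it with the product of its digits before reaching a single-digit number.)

2

394 → 108 → 0 (2 steps)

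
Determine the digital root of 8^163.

8

The digital root of n equals n mod 9 (or 9 when 9 | n), so we need 8^163 mod 9.
8^163 ≡ 8 (mod 9), so the digital root is 8.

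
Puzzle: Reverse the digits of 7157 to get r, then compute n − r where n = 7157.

-360

Reverse of 7157 is 7517.
7157 − 7517 = -360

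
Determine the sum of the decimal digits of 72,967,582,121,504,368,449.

93

7+2+9+6+7+5+8+2+1+2+1+5+0+4+3+6+8+4+4+9 = 93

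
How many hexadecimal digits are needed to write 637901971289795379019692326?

23

637901971289795379019692326 in base 16 is 20FA8FF27BF0F7AAE70B926, which has 23 digits.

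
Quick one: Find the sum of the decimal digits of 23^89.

560

23^89 = 15623466681276156747178316813858274418623599893731942447455683689064702400652993188472147475623050823019362324445456491863
Sum of its 122 digits: 560.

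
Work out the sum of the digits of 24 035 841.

2+4+0+3+5+8+4+1 = 27

27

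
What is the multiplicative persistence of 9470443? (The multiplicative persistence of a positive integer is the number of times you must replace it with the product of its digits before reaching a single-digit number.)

1

9470443 → 0 (1 step)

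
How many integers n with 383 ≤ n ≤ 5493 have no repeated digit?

2738

The integers in [383, 5493] that have no repeated digit: 384, 385, 386, 387, 389, 390, …, 5492, 5493.
2738 qualify.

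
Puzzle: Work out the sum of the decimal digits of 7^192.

757

7^192 = 1814778739337985331153477737014133473092859328564894722289657541350538512504466719974268429198052812281476021158847688614761061195986399389701527297705474401395201
Sum of its 163 digits: 757.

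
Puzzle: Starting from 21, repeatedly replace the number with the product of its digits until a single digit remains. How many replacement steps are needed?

1

21 → 2 (1 step)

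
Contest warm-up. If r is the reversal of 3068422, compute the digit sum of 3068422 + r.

23

Reversal of 3068422 is 2248603; 3068422 + 2248603 = 5317025.
Digit sum of 5317025: 5+3+1+7+0+2+5 = 23.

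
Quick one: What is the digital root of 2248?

2+2+4+8 = 16
1+6 = 7

7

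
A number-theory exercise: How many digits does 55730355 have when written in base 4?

13

55730355 in base 4 is 3110212002303, which has 13 digits.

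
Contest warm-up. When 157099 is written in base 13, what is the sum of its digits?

31

157099 in base 13 is 56677.
Digit sum: 5+6+6+7+7 = 31.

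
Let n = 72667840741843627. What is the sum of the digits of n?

82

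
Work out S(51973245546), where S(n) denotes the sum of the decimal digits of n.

5+1+9+7+3+2+4+5+5+4+6 = 51

51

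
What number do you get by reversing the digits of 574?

Reversing 574 gives 475.

475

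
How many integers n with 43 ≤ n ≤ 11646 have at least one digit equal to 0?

The integers in [43, 11646] that have at least one digit equal to 0: 50, 60, 70, 80, 90, 100, …, 11630, 11640.
3824 qualify.

3824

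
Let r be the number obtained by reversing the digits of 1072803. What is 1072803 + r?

Reverse of 1072803 is 3082701.
1072803 + 3082701 = 4155504

4155504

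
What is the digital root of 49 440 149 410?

4

4+9+4+4+0+1+4+9+4+1+0 = 40
4+0 = 4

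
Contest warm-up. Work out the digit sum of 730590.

24

7+3+0+5+9+0 = 24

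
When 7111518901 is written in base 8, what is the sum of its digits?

7111518901 in base 8 is 64770225265.
Digit sum: 6+4+7+7+0+2+2+5+2+6+5 = 46.

46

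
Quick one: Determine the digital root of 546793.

5+4+6+7+9+3 = 34
3+4 = 7

7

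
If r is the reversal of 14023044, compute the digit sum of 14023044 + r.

36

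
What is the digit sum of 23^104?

637

23^104 = 4165766717332139306998022986739468184033507551039428814620390957457014951099725024917677010084876007043500323032088714918238998592983029995841
Sum of its 142 digits: 637.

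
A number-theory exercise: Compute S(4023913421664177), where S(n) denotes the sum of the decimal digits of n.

60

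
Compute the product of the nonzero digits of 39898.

15552

3×9×8×9×8 = 15552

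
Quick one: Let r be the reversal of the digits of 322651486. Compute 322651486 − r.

-361504737

Reverse of 322651486 is 684156223.
322651486 − 684156223 = -361504737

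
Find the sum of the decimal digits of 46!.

216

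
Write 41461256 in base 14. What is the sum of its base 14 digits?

31

41461256 in base 14 is 5713B04.
Digit sum: 5+7+1+3+11+0+4 = 31.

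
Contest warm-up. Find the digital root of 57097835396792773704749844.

5+7+0+9+7+8+3+5+3+9+6+7+9+2+7+7+3+7+0+4+7+4+9+8+4+4 = 144
1+4+4 = 9

9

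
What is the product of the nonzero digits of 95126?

540

9×5×1×2×6 = 540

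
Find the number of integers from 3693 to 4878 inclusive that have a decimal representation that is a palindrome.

The integers in [3693, 4878] that have a decimal representation that is a palindrome: 3773, 3883, 3993, 4004, 4114, 4224, …, 4664, 4774.
11 qualify.

11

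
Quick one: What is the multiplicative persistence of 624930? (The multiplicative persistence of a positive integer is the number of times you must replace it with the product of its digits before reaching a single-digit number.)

1

624930 → 0 (1 step)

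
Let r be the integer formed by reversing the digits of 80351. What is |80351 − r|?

Reverse of 80351 is 15308.
|80351 − 15308| = 65043

65043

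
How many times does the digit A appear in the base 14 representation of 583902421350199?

583902421350199 in base 14 is A429056B09A87.
The digit A appears 2 times.

2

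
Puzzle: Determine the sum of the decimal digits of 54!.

261

54! = 230843697339241380472092742683027581083278564571807941132288000000000000
Sum of its 72 digits: 261.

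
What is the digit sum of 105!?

648

105! = 1081396758240290900504101305800329649720646107774902579144176636573226531909905153326984536526808240339776398934872029657993872907813436816097280000000000000000000000000
Sum of its 169 digits: 648.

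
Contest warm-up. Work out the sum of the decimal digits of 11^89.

410

11^89 = 483002055622570383664267456364574754071181656407158782767949026586725305877021836781302416491
Sum of its 93 digits: 410.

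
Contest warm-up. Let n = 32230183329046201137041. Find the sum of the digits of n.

65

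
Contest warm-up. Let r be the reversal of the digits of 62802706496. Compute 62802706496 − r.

-6658014330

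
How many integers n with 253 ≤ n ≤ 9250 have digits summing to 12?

395

The integers in [253, 9250] that have digits summing to 12: 255, 264, 273, 282, 291, 309, …, 9201, 9210.
395 qualify.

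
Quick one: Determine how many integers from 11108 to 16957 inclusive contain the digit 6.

The integers in [11108, 16957] that contain the digit 6: 11116, 11126, 11136, 11146, 11156, 11160, …, 16956, 16957.
2293 qualify.

2293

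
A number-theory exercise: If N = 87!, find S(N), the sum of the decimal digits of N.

495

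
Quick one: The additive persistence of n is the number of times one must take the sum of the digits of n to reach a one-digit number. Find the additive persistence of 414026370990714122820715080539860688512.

414026370990714122820715080539860688512 → 154 → 10 → 1 (3 steps)

3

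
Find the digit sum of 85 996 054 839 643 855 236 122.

113

8+5+9+9+6+0+5+4+8+3+9+6+4+3+8+5+5+2+3+6+1+2+2 = 113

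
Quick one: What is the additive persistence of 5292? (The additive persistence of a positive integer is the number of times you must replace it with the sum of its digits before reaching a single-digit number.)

5292 → 18 → 9 (2 steps)

2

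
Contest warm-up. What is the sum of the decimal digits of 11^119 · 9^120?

11^119 · 9^120 = 27216399210211967129822707666589311141142543513787734258503463969784162243619242722188866796604867580646400330451684200515026831118859940911489433603955750799148252157770477116755502997713841639655119503802901734782752858536227357839217091
Sum of its 239 digits: 1062.

1062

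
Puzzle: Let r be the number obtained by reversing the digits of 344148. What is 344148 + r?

1185591

Reverse of 344148 is 841443.
344148 + 841443 = 1185591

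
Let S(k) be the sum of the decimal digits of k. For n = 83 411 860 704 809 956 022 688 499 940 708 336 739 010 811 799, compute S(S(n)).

6

First digit sum: 222.
2+2+2 = 6.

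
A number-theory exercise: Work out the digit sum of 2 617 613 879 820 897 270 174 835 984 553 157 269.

2+6+1+7+6+1+3+8+7+9+8+2+0+8+9+7+2+7+0+1+7+4+8+3+5+9+8+4+5+5+3+1+5+7+2+6+9 = 185

185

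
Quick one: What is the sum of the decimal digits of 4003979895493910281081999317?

4+0+0+3+9+7+9+8+9+5+4+9+3+9+1+0+2+8+1+0+8+1+9+9+9+3+1+7 = 138

138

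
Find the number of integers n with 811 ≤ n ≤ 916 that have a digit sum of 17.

The integers in [811, 916] that have a digit sum of 17: 818, 827, 836, 845, 854, 863, 872, 881, 890, 908.
10 qualify.

10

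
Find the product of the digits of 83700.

0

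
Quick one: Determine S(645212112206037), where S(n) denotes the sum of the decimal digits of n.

6+4+5+2+1+2+1+1+2+2+0+6+0+3+7 = 42

42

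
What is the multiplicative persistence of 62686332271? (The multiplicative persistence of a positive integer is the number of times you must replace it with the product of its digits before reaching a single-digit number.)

2

62686332271 → 870912 → 0 (2 steps)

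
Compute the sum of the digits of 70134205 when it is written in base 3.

70134205 in base 3 is 11212222012001011.
Digit sum: 1+1+2+1+2+2+2+2+0+1+2+0+0+1+0+1+1 = 19.

19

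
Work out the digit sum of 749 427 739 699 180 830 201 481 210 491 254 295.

7+4+9+4+2+7+7+3+9+6+9+9+1+8+0+8+3+0+2+0+1+4+8+1+2+1+0+4+9+1+2+5+4+2+9+5 = 156

156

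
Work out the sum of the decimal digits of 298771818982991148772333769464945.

2+9+8+7+7+1+8+1+8+9+8+2+9+9+1+1+4+8+7+7+2+3+3+3+7+6+9+4+6+4+9+4+5 = 181

181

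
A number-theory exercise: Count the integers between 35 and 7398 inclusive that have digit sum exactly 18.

519

The integers in [35, 7398] that have digit sum exactly 18: 99, 189, 198, 279, 288, 297, …, 7371, 7380.
519 qualify.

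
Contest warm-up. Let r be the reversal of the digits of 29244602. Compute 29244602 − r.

8600310

Reverse of 29244602 is 20644292.
29244602 − 20644292 = 8600310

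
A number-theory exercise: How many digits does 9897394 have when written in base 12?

7

9897394 in base 12 is 33937AA, which has 7 digits.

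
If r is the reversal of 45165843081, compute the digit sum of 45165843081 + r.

Reversal of 45165843081 is 18034856154; 45165843081 + 18034856154 = 63200699235.
Digit sum of 63200699235: 6+3+2+0+0+6+9+9+2+3+5 = 45.

45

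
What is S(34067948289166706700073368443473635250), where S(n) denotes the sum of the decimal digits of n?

3+4+0+6+7+9+4+8+2+8+9+1+6+6+7+0+6+7+0+0+0+7+3+3+6+8+4+4+3+4+7+3+6+3+5+2+5+0 = 166

166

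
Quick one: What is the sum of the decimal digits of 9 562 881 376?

9+5+6+2+8+8+1+3+7+6 = 55

55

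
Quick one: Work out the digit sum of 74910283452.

45

7+4+9+1+0+2+8+3+4+5+2 = 45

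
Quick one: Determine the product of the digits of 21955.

450

2×1×9×5×5 = 450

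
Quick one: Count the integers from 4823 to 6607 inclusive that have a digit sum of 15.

The integers in [4823, 6607] that have a digit sum of 15: 4830, 4902, 4911, 4920, 5019, 5028, …, 6540, 6603.
113 qualify.

113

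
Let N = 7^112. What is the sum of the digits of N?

394

7^112 = 44769318314604316098321141946300034230442844475654848781645818897465472518013620463849601347201
Sum of its 95 digits: 394.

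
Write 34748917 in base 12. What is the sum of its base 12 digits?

49

34748917 in base 12 is B7793B1.
Digit sum: 11+7+7+9+3+11+1 = 49.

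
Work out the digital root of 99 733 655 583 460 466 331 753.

3

9+9+7+3+3+6+5+5+5+8+3+4+6+0+4+6+6+3+3+1+7+5+3 = 111
1+1+1 = 3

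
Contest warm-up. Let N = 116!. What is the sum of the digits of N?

116! = 33931086844518982011982560935885732032396635556994207701963662088123265314176330336254535971207181169698868584991941607780111073928236261199604691797570505851011072000000000000000000000000000
Sum of its 191 digits: 729.

729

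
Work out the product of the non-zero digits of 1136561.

1×1×3×6×5×6×1 = 540

540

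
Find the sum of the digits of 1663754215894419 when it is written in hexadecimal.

1663754215894419 in base 16 is 5E92CF7082D93.
Digit sum: 5+14+9+2+12+15+7+0+8+2+13+9+3 = 99.

99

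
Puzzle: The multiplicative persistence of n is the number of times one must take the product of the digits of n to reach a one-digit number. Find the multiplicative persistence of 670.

670 → 0 (1 step)

1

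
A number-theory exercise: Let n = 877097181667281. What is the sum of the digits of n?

78

8+7+7+0+9+7+1+8+1+6+6+7+2+8+1 = 78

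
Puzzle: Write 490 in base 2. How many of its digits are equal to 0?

3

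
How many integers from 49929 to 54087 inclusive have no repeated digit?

The integers in [49929, 54087] that have no repeated digit: 50123, 50124, 50126, 50127, 50128, 50129, …, 54086, 54087.
1379 qualify.

1379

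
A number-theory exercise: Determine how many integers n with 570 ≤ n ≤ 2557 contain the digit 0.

The integers in [570, 2557] that contain the digit 0: 570, 580, 590, 600, 601, 602, …, 2540, 2550.
541 qualify.

541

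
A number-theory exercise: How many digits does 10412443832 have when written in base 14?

10412443832 in base 14 is 70AC46560, which has 9 digits.

9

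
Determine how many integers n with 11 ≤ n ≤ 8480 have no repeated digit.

4529

The integers in [11, 8480] that have no repeated digit: 12, 13, 14, 15, 16, 17, …, 8476, 8479.
4529 qualify.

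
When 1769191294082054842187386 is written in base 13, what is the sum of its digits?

130

1769191294082054842187386 in base 13 is 72124C4A398661867C7393.
Digit sum: 7+2+1+2+4+12+4+10+3+9+8+6+6+1+8+6+7+12+7+3+9+3 = 130.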